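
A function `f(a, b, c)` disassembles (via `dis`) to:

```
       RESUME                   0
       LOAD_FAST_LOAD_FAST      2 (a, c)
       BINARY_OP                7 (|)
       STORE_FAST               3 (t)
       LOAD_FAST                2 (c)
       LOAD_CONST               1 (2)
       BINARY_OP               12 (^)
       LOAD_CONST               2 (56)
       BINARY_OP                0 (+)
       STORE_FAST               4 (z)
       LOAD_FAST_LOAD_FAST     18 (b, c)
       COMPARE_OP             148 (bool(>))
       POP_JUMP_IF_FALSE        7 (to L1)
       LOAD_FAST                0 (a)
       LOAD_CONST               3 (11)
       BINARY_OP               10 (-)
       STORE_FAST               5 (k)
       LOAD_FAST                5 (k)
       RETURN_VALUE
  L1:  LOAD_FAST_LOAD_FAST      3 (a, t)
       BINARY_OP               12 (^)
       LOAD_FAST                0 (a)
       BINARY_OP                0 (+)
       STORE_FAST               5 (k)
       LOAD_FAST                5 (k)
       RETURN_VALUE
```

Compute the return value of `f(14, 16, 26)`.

LOAD_FAST_LOAD_FAST a,c → push 14,26. Stack: [14, 26]
BINARY_OP | → 14 | 26 = 30. Stack: [30]
STORE_FAST t → t=30. Stack: []
LOAD_FAST c → push 26. Stack: [26]
LOAD_CONST → push 2. Stack: [26, 2]
BINARY_OP ^ → 26 ^ 2 = 24. Stack: [24]
LOAD_CONST → push 56. Stack: [24, 56]
BINARY_OP + → 24 + 56 = 80. Stack: [80]
STORE_FAST z → z=80. Stack: []
LOAD_FAST_LOAD_FAST b,c → push 16,26. Stack: [16, 26]
COMPARE_OP bool(>) → 16 vs 26 = False. Stack: [False]
POP_JUMP_IF_FALSE → pop False; jump. Stack: []
LOAD_FAST_LOAD_FAST a,t → push 14,30. Stack: [14, 30]
BINARY_OP ^ → 14 ^ 30 = 16. Stack: [16]
LOAD_FAST a → push 14. Stack: [16, 14]
BINARY_OP + → 16 + 14 = 30. Stack: [30]
STORE_FAST k → k=30. Stack: []
LOAD_FAST k → push 30. Stack: [30]
RETURN_VALUE → return 30.

30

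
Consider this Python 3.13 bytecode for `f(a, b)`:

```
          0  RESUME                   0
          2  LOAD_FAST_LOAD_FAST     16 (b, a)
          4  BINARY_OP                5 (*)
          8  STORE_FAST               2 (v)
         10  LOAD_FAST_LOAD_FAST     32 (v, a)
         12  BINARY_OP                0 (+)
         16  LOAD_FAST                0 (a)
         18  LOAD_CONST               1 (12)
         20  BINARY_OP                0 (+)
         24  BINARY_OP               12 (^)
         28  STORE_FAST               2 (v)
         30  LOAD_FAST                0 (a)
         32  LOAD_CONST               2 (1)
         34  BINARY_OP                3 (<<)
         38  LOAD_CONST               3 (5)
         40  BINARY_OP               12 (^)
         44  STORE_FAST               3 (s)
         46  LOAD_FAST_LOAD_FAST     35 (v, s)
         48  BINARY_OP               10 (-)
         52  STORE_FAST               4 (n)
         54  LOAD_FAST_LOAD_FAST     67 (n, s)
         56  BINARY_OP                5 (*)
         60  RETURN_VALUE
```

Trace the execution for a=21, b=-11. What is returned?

-13536

LOAD_FAST_LOAD_FAST b,a → push -11,21. Stack: [-11, 21]
BINARY_OP * → -11 * 21 = -231. Stack: [-231]
STORE_FAST v → v=-231. Stack: []
LOAD_FAST_LOAD_FAST v,a → push -231,21. Stack: [-231, 21]
BINARY_OP + → -231 + 21 = -210. Stack: [-210]
LOAD_FAST a → push 21. Stack: [-210, 21]
LOAD_CONST → push 12. Stack: [-210, 21, 12]
BINARY_OP + → 21 + 12 = 33. Stack: [-210, 33]
BINARY_OP ^ → -210 ^ 33 = -241. Stack: [-241]
STORE_FAST v → v=-241. Stack: []
LOAD_FAST a → push 21. Stack: [21]
LOAD_CONST → push 1. Stack: [21, 1]
BINARY_OP << → 21 << 1 = 42. Stack: [42]
LOAD_CONST → push 5. Stack: [42, 5]
BINARY_OP ^ → 42 ^ 5 = 47. Stack: [47]
STORE_FAST s → s=47. Stack: []
LOAD_FAST_LOAD_FAST v,s → push -241,47. Stack: [-241, 47]
BINARY_OP - → -241 - 47 = -288. Stack: [-288]
STORE_FAST n → n=-288. Stack: []
LOAD_FAST_LOAD_FAST n,s → push -288,47. Stack: [-288, 47]
BINARY_OP * → -288 * 47 = -13536. Stack: [-13536]
RETURN_VALUE → return -13536.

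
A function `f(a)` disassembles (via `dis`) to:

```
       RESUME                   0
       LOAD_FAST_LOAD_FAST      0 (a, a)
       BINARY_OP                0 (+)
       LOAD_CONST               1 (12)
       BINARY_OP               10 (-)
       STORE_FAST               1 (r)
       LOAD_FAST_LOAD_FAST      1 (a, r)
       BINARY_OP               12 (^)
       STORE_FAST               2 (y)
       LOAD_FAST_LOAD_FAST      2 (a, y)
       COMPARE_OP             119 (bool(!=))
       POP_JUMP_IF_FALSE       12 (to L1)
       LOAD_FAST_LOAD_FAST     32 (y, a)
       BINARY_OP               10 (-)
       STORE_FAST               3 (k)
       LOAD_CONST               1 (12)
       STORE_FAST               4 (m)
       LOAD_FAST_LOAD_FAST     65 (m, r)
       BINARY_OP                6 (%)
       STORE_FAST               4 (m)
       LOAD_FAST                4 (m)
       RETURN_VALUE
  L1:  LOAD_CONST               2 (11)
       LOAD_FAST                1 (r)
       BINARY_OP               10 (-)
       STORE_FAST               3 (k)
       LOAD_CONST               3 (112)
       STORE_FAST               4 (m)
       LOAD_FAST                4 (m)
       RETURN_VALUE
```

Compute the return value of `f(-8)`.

LOAD_FAST_LOAD_FAST a,a → push -8,-8. Stack: [-8, -8]
BINARY_OP + → -8 + -8 = -16. Stack: [-16]
LOAD_CONST → push 12. Stack: [-16, 12]
BINARY_OP - → -16 - 12 = -28. Stack: [-28]
STORE_FAST r → r=-28. Stack: []
LOAD_FAST_LOAD_FAST a,r → push -8,-28. Stack: [-8, -28]
BINARY_OP ^ → -8 ^ -28 = 28. Stack: [28]
STORE_FAST y → y=28. Stack: []
LOAD_FAST_LOAD_FAST a,y → push -8,28. Stack: [-8, 28]
COMPARE_OP bool(!=) → -8 vs 28 = True. Stack: [True]
POP_JUMP_IF_FALSE → pop True; no jump. Stack: []
LOAD_FAST_LOAD_FAST y,a → push 28,-8. Stack: [28, -8]
BINARY_OP - → 28 - -8 = 36. Stack: [36]
STORE_FAST k → k=36. Stack: []
LOAD_CONST → push 12. Stack: [12]
STORE_FAST m → m=12. Stack: []
LOAD_FAST_LOAD_FAST m,r → push 12,-28. Stack: [12, -28]
BINARY_OP % → 12 % -28 = -16. Stack: [-16]
STORE_FAST m → m=-16. Stack: []
LOAD_FAST m → push -16. Stack: [-16]
RETURN_VALUE → return -16.

-16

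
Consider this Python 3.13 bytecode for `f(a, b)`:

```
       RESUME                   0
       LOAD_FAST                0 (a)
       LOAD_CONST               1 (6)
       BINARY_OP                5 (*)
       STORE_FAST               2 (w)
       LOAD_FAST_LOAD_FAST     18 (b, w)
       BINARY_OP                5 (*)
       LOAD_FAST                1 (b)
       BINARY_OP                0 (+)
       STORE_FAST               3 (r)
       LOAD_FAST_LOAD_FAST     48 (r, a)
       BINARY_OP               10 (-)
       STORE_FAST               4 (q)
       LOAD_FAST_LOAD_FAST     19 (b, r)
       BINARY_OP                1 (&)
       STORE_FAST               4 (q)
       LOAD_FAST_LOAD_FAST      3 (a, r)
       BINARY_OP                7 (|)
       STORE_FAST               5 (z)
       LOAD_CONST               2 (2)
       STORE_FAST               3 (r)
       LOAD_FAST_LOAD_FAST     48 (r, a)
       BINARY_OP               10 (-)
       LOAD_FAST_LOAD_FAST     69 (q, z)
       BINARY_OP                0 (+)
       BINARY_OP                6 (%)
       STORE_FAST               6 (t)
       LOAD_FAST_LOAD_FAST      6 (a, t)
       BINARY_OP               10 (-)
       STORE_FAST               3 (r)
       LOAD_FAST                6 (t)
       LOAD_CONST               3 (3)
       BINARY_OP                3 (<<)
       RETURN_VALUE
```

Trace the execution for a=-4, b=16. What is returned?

48

LOAD_FAST a → push -4. Stack: [-4]
LOAD_CONST → push 6. Stack: [-4, 6]
BINARY_OP * → -4 * 6 = -24. Stack: [-24]
STORE_FAST w → w=-24. Stack: []
LOAD_FAST_LOAD_FAST b,w → push 16,-24. Stack: [16, -24]
BINARY_OP * → 16 * -24 = -384. Stack: [-384]
LOAD_FAST b → push 16. Stack: [-384, 16]
BINARY_OP + → -384 + 16 = -368. Stack: [-368]
STORE_FAST r → r=-368. Stack: []
LOAD_FAST_LOAD_FAST r,a → push -368,-4. Stack: [-368, -4]
BINARY_OP - → -368 - -4 = -364. Stack: [-364]
STORE_FAST q → q=-364. Stack: []
LOAD_FAST_LOAD_FAST b,r → push 16,-368. Stack: [16, -368]
BINARY_OP & → 16 & -368 = 16. Stack: [16]
STORE_FAST q → q=16. Stack: []
LOAD_FAST_LOAD_FAST a,r → push -4,-368. Stack: [-4, -368]
BINARY_OP | → -4 | -368 = -4. Stack: [-4]
STORE_FAST z → z=-4. Stack: []
LOAD_CONST → push 2. Stack: [2]
STORE_FAST r → r=2. Stack: []
LOAD_FAST_LOAD_FAST r,a → push 2,-4. Stack: [2, -4]
BINARY_OP - → 2 - -4 = 6. Stack: [6]
LOAD_FAST_LOAD_FAST q,z → push 16,-4. Stack: [6, 16, -4]
BINARY_OP + → 16 + -4 = 12. Stack: [6, 12]
BINARY_OP % → 6 % 12 = 6. Stack: [6]
STORE_FAST t → t=6. Stack: []
LOAD_FAST_LOAD_FAST a,t → push -4,6. Stack: [-4, 6]
BINARY_OP - → -4 - 6 = -10. Stack: [-10]
STORE_FAST r → r=-10. Stack: []
LOAD_FAST t → push 6. Stack: [6]
LOAD_CONST → push 3. Stack: [6, 3]
BINARY_OP << → 6 << 3 = 48. Stack: [48]
RETURN_VALUE → return 48.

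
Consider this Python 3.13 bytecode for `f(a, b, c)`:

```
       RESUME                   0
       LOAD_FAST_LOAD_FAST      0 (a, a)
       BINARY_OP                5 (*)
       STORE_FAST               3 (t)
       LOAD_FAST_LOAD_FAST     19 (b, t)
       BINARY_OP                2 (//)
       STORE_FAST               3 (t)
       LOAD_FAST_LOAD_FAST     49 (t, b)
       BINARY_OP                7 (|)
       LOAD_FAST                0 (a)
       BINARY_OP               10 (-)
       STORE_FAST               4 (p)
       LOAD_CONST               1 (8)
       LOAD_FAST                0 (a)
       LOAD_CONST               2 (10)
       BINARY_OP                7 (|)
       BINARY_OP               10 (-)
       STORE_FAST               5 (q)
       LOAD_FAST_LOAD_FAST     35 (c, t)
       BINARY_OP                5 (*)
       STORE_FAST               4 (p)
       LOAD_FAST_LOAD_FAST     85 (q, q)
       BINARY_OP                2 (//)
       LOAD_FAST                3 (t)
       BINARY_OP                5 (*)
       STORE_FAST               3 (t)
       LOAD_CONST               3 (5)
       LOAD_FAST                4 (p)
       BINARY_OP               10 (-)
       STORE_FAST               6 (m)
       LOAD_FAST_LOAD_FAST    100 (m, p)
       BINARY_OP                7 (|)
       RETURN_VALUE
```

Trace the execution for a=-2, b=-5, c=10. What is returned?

LOAD_FAST_LOAD_FAST a,a → push -2,-2. Stack: [-2, -2]
BINARY_OP * → -2 * -2 = 4. Stack: [4]
STORE_FAST t → t=4. Stack: []
LOAD_FAST_LOAD_FAST b,t → push -5,4. Stack: [-5, 4]
BINARY_OP // → -5 // 4 = -2. Stack: [-2]
STORE_FAST t → t=-2. Stack: []
LOAD_FAST_LOAD_FAST t,b → push -2,-5. Stack: [-2, -5]
BINARY_OP | → -2 | -5 = -1. Stack: [-1]
LOAD_FAST a → push -2. Stack: [-1, -2]
BINARY_OP - → -1 - -2 = 1. Stack: [1]
STORE_FAST p → p=1. Stack: []
LOAD_CONST → push 8. Stack: [8]
LOAD_FAST a → push -2. Stack: [8, -2]
LOAD_CONST → push 10. Stack: [8, -2, 10]
BINARY_OP | → -2 | 10 = -2. Stack: [8, -2]
BINARY_OP - → 8 - -2 = 10. Stack: [10]
STORE_FAST q → q=10. Stack: []
LOAD_FAST_LOAD_FAST c,t → push 10,-2. Stack: [10, -2]
BINARY_OP * → 10 * -2 = -20. Stack: [-20]
STORE_FAST p → p=-20. Stack: []
LOAD_FAST_LOAD_FAST q,q → push 10,10. Stack: [10, 10]
BINARY_OP // → 10 // 10 = 1. Stack: [1]
LOAD_FAST t → push -2. Stack: [1, -2]
BINARY_OP * → 1 * -2 = -2. Stack: [-2]
STORE_FAST t → t=-2. Stack: []
LOAD_CONST → push 5. Stack: [5]
LOAD_FAST p → push -20. Stack: [5, -20]
BINARY_OP - → 5 - -20 = 25. Stack: [25]
STORE_FAST m → m=25. Stack: []
LOAD_FAST_LOAD_FAST m,p → push 25,-20. Stack: [25, -20]
BINARY_OP | → 25 | -20 = -3. Stack: [-3]
RETURN_VALUE → return -3.

-3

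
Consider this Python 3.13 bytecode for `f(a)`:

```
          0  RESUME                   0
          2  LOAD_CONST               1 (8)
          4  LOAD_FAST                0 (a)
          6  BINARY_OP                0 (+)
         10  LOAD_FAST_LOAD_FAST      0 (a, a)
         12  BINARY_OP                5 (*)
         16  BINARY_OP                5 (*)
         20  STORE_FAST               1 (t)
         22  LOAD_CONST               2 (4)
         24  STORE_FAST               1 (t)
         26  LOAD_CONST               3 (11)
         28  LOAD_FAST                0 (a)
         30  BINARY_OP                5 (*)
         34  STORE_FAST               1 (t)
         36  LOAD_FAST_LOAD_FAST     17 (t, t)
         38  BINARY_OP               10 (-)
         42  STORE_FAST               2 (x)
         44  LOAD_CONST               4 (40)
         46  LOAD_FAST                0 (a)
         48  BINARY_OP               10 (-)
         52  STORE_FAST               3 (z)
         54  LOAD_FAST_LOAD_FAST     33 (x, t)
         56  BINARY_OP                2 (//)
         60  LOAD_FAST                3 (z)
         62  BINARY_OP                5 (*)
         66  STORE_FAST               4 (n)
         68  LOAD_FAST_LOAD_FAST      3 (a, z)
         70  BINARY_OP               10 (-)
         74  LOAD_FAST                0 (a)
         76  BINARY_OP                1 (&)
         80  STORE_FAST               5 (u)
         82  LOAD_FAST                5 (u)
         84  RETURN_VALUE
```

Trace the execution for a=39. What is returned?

38

LOAD_CONST → push 8. Stack: [8]
LOAD_FAST a → push 39. Stack: [8, 39]
BINARY_OP + → 8 + 39 = 47. Stack: [47]
LOAD_FAST_LOAD_FAST a,a → push 39,39. Stack: [47, 39, 39]
BINARY_OP * → 39 * 39 = 1521. Stack: [47, 1521]
BINARY_OP * → 47 * 1521 = 71487. Stack: [71487]
STORE_FAST t → t=71487. Stack: []
LOAD_CONST → push 4. Stack: [4]
STORE_FAST t → t=4. Stack: []
LOAD_CONST → push 11. Stack: [11]
LOAD_FAST a → push 39. Stack: [11, 39]
BINARY_OP * → 11 * 39 = 429. Stack: [429]
STORE_FAST t → t=429. Stack: []
LOAD_FAST_LOAD_FAST t,t → push 429,429. Stack: [429, 429]
BINARY_OP - → 429 - 429 = 0. Stack: [0]
STORE_FAST x → x=0. Stack: []
LOAD_CONST → push 40. Stack: [40]
LOAD_FAST a → push 39. Stack: [40, 39]
BINARY_OP - → 40 - 39 = 1. Stack: [1]
STORE_FAST z → z=1. Stack: []
LOAD_FAST_LOAD_FAST x,t → push 0,429. Stack: [0, 429]
BINARY_OP // → 0 // 429 = 0. Stack: [0]
LOAD_FAST z → push 1. Stack: [0, 1]
BINARY_OP * → 0 * 1 = 0. Stack: [0]
STORE_FAST n → n=0. Stack: []
LOAD_FAST_LOAD_FAST a,z → push 39,1. Stack: [39, 1]
BINARY_OP - → 39 - 1 = 38. Stack: [38]
LOAD_FAST a → push 39. Stack: [38, 39]
BINARY_OP & → 38 & 39 = 38. Stack: [38]
STORE_FAST u → u=38. Stack: []
LOAD_FAST u → push 38. Stack: [38]
RETURN_VALUE → return 38.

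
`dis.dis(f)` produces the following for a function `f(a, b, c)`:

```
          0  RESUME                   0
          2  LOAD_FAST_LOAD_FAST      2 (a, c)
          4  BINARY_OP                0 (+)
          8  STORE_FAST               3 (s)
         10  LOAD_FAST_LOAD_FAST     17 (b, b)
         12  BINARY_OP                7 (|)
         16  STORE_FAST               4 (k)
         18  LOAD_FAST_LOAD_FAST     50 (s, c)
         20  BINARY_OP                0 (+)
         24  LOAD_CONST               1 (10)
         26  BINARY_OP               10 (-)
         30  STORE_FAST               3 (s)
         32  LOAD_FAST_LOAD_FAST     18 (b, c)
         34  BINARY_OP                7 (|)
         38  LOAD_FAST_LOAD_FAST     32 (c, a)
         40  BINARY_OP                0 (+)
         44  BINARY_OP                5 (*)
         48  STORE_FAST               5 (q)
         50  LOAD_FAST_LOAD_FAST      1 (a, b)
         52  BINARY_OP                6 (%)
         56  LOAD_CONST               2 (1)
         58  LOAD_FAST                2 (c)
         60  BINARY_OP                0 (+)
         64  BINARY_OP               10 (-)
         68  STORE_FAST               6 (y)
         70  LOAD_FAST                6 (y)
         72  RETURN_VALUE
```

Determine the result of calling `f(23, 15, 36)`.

-29

LOAD_FAST_LOAD_FAST a,c → push 23,36. Stack: [23, 36]
BINARY_OP + → 23 + 36 = 59. Stack: [59]
STORE_FAST s → s=59. Stack: []
LOAD_FAST_LOAD_FAST b,b → push 15,15. Stack: [15, 15]
BINARY_OP | → 15 | 15 = 15. Stack: [15]
STORE_FAST k → k=15. Stack: []
LOAD_FAST_LOAD_FAST s,c → push 59,36. Stack: [59, 36]
BINARY_OP + → 59 + 36 = 95. Stack: [95]
LOAD_CONST → push 10. Stack: [95, 10]
BINARY_OP - → 95 - 10 = 85. Stack: [85]
STORE_FAST s → s=85. Stack: []
LOAD_FAST_LOAD_FAST b,c → push 15,36. Stack: [15, 36]
BINARY_OP | → 15 | 36 = 47. Stack: [47]
LOAD_FAST_LOAD_FAST c,a → push 36,23. Stack: [47, 36, 23]
BINARY_OP + → 36 + 23 = 59. Stack: [47, 59]
BINARY_OP * → 47 * 59 = 2773. Stack: [2773]
STORE_FAST q → q=2773. Stack: []
LOAD_FAST_LOAD_FAST a,b → push 23,15. Stack: [23, 15]
BINARY_OP % → 23 % 15 = 8. Stack: [8]
LOAD_CONST → push 1. Stack: [8, 1]
LOAD_FAST c → push 36. Stack: [8, 1, 36]
BINARY_OP + → 1 + 36 = 37. Stack: [8, 37]
BINARY_OP - → 8 - 37 = -29. Stack: [-29]
STORE_FAST y → y=-29. Stack: []
LOAD_FAST y → push -29. Stack: [-29]
RETURN_VALUE → return -29.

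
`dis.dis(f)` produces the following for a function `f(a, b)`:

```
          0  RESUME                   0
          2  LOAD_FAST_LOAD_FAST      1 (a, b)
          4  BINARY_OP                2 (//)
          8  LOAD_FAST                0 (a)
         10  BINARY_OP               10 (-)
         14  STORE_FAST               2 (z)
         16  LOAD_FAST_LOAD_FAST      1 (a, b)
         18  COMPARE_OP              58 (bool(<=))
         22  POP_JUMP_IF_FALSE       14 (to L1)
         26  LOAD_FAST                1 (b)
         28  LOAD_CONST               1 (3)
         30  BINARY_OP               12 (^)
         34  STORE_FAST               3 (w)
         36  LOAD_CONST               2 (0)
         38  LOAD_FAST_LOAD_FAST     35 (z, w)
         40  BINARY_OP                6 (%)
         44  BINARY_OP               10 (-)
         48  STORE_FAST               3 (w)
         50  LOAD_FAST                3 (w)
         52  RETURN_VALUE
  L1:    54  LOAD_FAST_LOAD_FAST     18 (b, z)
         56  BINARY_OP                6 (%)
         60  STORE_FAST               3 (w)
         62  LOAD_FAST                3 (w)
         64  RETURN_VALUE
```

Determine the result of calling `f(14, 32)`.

LOAD_FAST_LOAD_FAST a,b → push 14,32. Stack: [14, 32]
BINARY_OP // → 14 // 32 = 0. Stack: [0]
LOAD_FAST a → push 14. Stack: [0, 14]
BINARY_OP - → 0 - 14 = -14. Stack: [-14]
STORE_FAST z → z=-14. Stack: []
LOAD_FAST_LOAD_FAST a,b → push 14,32. Stack: [14, 32]
COMPARE_OP bool(<=) → 14 vs 32 = True. Stack: [True]
POP_JUMP_IF_FALSE → pop True; no jump. Stack: []
LOAD_FAST b → push 32. Stack: [32]
LOAD_CONST → push 3. Stack: [32, 3]
BINARY_OP ^ → 32 ^ 3 = 35. Stack: [35]
STORE_FAST w → w=35. Stack: []
LOAD_CONST → push 0. Stack: [0]
LOAD_FAST_LOAD_FAST z,w → push -14,35. Stack: [0, -14, 35]
BINARY_OP % → -14 % 35 = 21. Stack: [0, 21]
BINARY_OP - → 0 - 21 = -21. Stack: [-21]
STORE_FAST w → w=-21. Stack: []
LOAD_FAST w → push -21. Stack: [-21]
RETURN_VALUE → return -21.

-21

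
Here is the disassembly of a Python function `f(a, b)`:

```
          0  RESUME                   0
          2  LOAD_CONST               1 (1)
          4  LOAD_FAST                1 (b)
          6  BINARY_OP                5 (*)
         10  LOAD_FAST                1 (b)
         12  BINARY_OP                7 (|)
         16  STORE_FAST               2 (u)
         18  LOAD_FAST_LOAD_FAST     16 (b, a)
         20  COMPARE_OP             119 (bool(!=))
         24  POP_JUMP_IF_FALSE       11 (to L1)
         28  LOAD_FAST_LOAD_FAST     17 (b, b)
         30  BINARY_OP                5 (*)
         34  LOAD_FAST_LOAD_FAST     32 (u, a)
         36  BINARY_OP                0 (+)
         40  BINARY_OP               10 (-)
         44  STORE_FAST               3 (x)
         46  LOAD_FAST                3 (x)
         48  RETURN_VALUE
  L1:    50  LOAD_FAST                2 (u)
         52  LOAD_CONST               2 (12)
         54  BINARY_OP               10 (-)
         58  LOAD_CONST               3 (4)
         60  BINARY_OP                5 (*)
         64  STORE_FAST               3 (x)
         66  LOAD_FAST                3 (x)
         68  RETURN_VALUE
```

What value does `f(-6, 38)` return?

1412

LOAD_CONST → push 1. Stack: [1]
LOAD_FAST b → push 38. Stack: [1, 38]
BINARY_OP * → 1 * 38 = 38. Stack: [38]
LOAD_FAST b → push 38. Stack: [38, 38]
BINARY_OP | → 38 | 38 = 38. Stack: [38]
STORE_FAST u → u=38. Stack: []
LOAD_FAST_LOAD_FAST b,a → push 38,-6. Stack: [38, -6]
COMPARE_OP bool(!=) → 38 vs -6 = True. Stack: [True]
POP_JUMP_IF_FALSE → pop True; no jump. Stack: []
LOAD_FAST_LOAD_FAST b,b → push 38,38. Stack: [38, 38]
BINARY_OP * → 38 * 38 = 1444. Stack: [1444]
LOAD_FAST_LOAD_FAST u,a → push 38,-6. Stack: [1444, 38, -6]
BINARY_OP + → 38 + -6 = 32. Stack: [1444, 32]
BINARY_OP - → 1444 - 32 = 1412. Stack: [1412]
STORE_FAST x → x=1412. Stack: []
LOAD_FAST x → push 1412. Stack: [1412]
RETURN_VALUE → return 1412.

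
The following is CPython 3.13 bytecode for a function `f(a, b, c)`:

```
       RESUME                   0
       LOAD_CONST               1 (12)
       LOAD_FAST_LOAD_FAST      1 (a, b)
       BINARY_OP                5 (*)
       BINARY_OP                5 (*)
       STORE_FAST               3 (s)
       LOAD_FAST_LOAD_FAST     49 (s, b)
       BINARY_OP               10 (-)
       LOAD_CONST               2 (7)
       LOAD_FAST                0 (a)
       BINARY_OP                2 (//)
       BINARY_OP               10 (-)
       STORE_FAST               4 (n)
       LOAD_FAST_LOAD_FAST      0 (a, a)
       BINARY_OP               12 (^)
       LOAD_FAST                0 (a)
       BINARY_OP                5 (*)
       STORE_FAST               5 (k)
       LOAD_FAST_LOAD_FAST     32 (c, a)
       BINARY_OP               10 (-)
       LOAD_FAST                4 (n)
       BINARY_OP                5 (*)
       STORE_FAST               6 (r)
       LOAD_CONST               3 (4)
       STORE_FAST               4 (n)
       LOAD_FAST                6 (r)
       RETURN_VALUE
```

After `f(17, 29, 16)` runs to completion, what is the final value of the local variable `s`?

LOAD_CONST → push 12. Stack: [12]
LOAD_FAST_LOAD_FAST a,b → push 17,29. Stack: [12, 17, 29]
BINARY_OP * → 17 * 29 = 493. Stack: [12, 493]
BINARY_OP * → 12 * 493 = 5916. Stack: [5916]
STORE_FAST s → s=5916. Stack: []
LOAD_FAST_LOAD_FAST s,b → push 5916,29. Stack: [5916, 29]
BINARY_OP - → 5916 - 29 = 5887. Stack: [5887]
LOAD_CONST → push 7. Stack: [5887, 7]
LOAD_FAST a → push 17. Stack: [5887, 7, 17]
BINARY_OP // → 7 // 17 = 0. Stack: [5887, 0]
BINARY_OP - → 5887 - 0 = 5887. Stack: [5887]
STORE_FAST n → n=5887. Stack: []
LOAD_FAST_LOAD_FAST a,a → push 17,17. Stack: [17, 17]
BINARY_OP ^ → 17 ^ 17 = 0. Stack: [0]
LOAD_FAST a → push 17. Stack: [0, 17]
BINARY_OP * → 0 * 17 = 0. Stack: [0]
STORE_FAST k → k=0. Stack: []
LOAD_FAST_LOAD_FAST c,a → push 16,17. Stack: [16, 17]
BINARY_OP - → 16 - 17 = -1. Stack: [-1]
LOAD_FAST n → push 5887. Stack: [-1, 5887]
BINARY_OP * → -1 * 5887 = -5887. Stack: [-5887]
STORE_FAST r → r=-5887. Stack: []
LOAD_CONST → push 4. Stack: [4]
STORE_FAST n → n=4. Stack: []
LOAD_FAST r → push -5887. Stack: [-5887]
RETURN_VALUE → return -5887.

5916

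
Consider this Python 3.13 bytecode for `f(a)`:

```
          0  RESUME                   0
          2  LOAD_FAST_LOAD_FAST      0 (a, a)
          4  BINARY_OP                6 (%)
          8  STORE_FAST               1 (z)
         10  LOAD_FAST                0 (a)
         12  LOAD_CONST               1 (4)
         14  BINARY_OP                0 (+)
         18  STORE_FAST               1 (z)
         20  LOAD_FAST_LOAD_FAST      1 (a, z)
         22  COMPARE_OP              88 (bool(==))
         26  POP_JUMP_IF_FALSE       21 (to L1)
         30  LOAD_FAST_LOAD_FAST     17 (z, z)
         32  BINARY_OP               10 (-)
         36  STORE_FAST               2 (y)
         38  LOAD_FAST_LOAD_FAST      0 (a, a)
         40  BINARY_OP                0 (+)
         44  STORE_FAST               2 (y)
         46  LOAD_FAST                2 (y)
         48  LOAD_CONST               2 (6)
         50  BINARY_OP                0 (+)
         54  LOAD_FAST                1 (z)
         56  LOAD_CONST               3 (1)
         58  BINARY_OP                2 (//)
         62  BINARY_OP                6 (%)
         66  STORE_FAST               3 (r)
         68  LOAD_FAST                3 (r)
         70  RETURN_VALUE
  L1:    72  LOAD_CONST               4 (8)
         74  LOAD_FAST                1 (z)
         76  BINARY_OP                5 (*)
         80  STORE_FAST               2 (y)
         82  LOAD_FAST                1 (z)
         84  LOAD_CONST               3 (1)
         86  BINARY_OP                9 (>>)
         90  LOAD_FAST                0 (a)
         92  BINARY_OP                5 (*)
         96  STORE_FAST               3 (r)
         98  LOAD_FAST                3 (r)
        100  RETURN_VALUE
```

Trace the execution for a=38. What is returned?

LOAD_FAST_LOAD_FAST a,a → push 38,38. Stack: [38, 38]
BINARY_OP % → 38 % 38 = 0. Stack: [0]
STORE_FAST z → z=0. Stack: []
LOAD_FAST a → push 38. Stack: [38]
LOAD_CONST → push 4. Stack: [38, 4]
BINARY_OP + → 38 + 4 = 42. Stack: [42]
STORE_FAST z → z=42. Stack: []
LOAD_FAST_LOAD_FAST a,z → push 38,42. Stack: [38, 42]
COMPARE_OP bool(==) → 38 vs 42 = False. Stack: [False]
POP_JUMP_IF_FALSE → pop False; jump. Stack: []
LOAD_CONST → push 8. Stack: [8]
LOAD_FAST z → push 42. Stack: [8, 42]
BINARY_OP * → 8 * 42 = 336. Stack: [336]
STORE_FAST y → y=336. Stack: []
LOAD_FAST z → push 42. Stack: [42]
LOAD_CONST → push 1. Stack: [42, 1]
BINARY_OP >> → 42 >> 1 = 21. Stack: [21]
LOAD_FAST a → push 38. Stack: [21, 38]
BINARY_OP * → 21 * 38 = 798. Stack: [798]
STORE_FAST r → r=798. Stack: []
LOAD_FAST r → push 798. Stack: [798]
RETURN_VALUE → return 798.

798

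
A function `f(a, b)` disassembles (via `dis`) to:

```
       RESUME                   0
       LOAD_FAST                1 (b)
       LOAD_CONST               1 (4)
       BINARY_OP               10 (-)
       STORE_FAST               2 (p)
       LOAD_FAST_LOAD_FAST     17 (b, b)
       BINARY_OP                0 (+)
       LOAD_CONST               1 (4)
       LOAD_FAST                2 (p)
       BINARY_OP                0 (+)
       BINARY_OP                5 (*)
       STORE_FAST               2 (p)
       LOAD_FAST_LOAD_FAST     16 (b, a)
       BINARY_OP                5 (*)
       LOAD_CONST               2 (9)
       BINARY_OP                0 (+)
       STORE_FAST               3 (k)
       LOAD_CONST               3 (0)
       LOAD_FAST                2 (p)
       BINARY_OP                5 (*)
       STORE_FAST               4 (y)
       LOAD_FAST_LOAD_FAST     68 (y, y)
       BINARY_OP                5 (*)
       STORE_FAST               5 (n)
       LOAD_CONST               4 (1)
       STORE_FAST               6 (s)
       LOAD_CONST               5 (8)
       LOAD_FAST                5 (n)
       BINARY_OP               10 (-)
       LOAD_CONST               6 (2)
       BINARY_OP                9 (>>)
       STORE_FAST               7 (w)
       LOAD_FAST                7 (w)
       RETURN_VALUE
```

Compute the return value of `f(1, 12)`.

LOAD_FAST b → push 12. Stack: [12]
LOAD_CONST → push 4. Stack: [12, 4]
BINARY_OP - → 12 - 4 = 8. Stack: [8]
STORE_FAST p → p=8. Stack: []
LOAD_FAST_LOAD_FAST b,b → push 12,12. Stack: [12, 12]
BINARY_OP + → 12 + 12 = 24. Stack: [24]
LOAD_CONST → push 4. Stack: [24, 4]
LOAD_FAST p → push 8. Stack: [24, 4, 8]
BINARY_OP + → 4 + 8 = 12. Stack: [24, 12]
BINARY_OP * → 24 * 12 = 288. Stack: [288]
STORE_FAST p → p=288. Stack: []
LOAD_FAST_LOAD_FAST b,a → push 12,1. Stack: [12, 1]
BINARY_OP * → 12 * 1 = 12. Stack: [12]
LOAD_CONST → push 9. Stack: [12, 9]
BINARY_OP + → 12 + 9 = 21. Stack: [21]
STORE_FAST k → k=21. Stack: []
LOAD_CONST → push 0. Stack: [0]
LOAD_FAST p → push 288. Stack: [0, 288]
BINARY_OP * → 0 * 288 = 0. Stack: [0]
STORE_FAST y → y=0. Stack: []
LOAD_FAST_LOAD_FAST y,y → push 0,0. Stack: [0, 0]
BINARY_OP * → 0 * 0 = 0. Stack: [0]
STORE_FAST n → n=0. Stack: []
LOAD_CONST → push 1. Stack: [1]
STORE_FAST s → s=1. Stack: []
LOAD_CONST → push 8. Stack: [8]
LOAD_FAST n → push 0. Stack: [8, 0]
BINARY_OP - → 8 - 0 = 8. Stack: [8]
LOAD_CONST → push 2. Stack: [8, 2]
BINARY_OP >> → 8 >> 2 = 2. Stack: [2]
STORE_FAST w → w=2. Stack: []
LOAD_FAST w → push 2. Stack: [2]
RETURN_VALUE → return 2.

2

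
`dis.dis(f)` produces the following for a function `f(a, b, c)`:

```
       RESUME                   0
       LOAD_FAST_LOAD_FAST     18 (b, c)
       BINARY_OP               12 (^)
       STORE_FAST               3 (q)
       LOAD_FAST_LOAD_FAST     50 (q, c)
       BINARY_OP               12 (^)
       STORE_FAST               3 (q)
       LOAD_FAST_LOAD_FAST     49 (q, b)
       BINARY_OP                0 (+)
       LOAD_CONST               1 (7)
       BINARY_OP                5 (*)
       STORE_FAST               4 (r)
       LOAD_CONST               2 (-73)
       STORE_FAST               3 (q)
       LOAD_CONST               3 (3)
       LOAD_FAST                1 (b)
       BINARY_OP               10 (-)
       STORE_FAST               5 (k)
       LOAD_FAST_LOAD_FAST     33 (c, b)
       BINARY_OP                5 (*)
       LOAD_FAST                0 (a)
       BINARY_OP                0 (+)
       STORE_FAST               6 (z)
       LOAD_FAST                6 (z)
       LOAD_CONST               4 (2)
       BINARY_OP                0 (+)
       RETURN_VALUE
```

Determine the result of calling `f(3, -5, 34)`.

-165

LOAD_FAST_LOAD_FAST b,c → push -5,34. Stack: [-5, 34]
BINARY_OP ^ → -5 ^ 34 = -39. Stack: [-39]
STORE_FAST q → q=-39. Stack: []
LOAD_FAST_LOAD_FAST q,c → push -39,34. Stack: [-39, 34]
BINARY_OP ^ → -39 ^ 34 = -5. Stack: [-5]
STORE_FAST q → q=-5. Stack: []
LOAD_FAST_LOAD_FAST q,b → push -5,-5. Stack: [-5, -5]
BINARY_OP + → -5 + -5 = -10. Stack: [-10]
LOAD_CONST → push 7. Stack: [-10, 7]
BINARY_OP * → -10 * 7 = -70. Stack: [-70]
STORE_FAST r → r=-70. Stack: []
LOAD_CONST → push -73. Stack: [-73]
STORE_FAST q → q=-73. Stack: []
LOAD_CONST → push 3. Stack: [3]
LOAD_FAST b → push -5. Stack: [3, -5]
BINARY_OP - → 3 - -5 = 8. Stack: [8]
STORE_FAST k → k=8. Stack: []
LOAD_FAST_LOAD_FAST c,b → push 34,-5. Stack: [34, -5]
BINARY_OP * → 34 * -5 = -170. Stack: [-170]
LOAD_FAST a → push 3. Stack: [-170, 3]
BINARY_OP + → -170 + 3 = -167. Stack: [-167]
STORE_FAST z → z=-167. Stack: []
LOAD_FAST z → push -167. Stack: [-167]
LOAD_CONST → push 2. Stack: [-167, 2]
BINARY_OP + → -167 + 2 = -165. Stack: [-165]
RETURN_VALUE → return -165.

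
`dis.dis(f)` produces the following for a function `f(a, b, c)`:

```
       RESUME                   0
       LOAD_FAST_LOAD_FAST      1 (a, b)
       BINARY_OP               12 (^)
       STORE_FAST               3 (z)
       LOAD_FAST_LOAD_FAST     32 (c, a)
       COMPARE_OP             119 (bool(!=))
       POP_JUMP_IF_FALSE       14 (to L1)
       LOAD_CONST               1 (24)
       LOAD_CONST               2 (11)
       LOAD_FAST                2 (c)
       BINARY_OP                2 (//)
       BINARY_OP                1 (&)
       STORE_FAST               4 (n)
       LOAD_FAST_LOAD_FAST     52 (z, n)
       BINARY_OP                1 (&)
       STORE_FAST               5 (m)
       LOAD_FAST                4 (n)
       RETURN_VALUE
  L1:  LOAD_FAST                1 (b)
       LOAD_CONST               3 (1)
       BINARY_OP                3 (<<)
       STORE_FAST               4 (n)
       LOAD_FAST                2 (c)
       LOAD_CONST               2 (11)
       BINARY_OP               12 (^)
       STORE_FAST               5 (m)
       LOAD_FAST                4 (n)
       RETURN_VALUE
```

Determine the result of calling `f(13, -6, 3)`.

LOAD_FAST_LOAD_FAST a,b → push 13,-6. Stack: [13, -6]
BINARY_OP ^ → 13 ^ -6 = -9. Stack: [-9]
STORE_FAST z → z=-9. Stack: []
LOAD_FAST_LOAD_FAST c,a → push 3,13. Stack: [3, 13]
COMPARE_OP bool(!=) → 3 vs 13 = True. Stack: [True]
POP_JUMP_IF_FALSE → pop True; no jump. Stack: []
LOAD_CONST → push 24. Stack: [24]
LOAD_CONST → push 11. Stack: [24, 11]
LOAD_FAST c → push 3. Stack: [24, 11, 3]
BINARY_OP // → 11 // 3 = 3. Stack: [24, 3]
BINARY_OP & → 24 & 3 = 0. Stack: [0]
STORE_FAST n → n=0. Stack: []
LOAD_FAST_LOAD_FAST z,n → push -9,0. Stack: [-9, 0]
BINARY_OP & → -9 & 0 = 0. Stack: [0]
STORE_FAST m → m=0. Stack: []
LOAD_FAST n → push 0. Stack: [0]
RETURN_VALUE → return 0.

0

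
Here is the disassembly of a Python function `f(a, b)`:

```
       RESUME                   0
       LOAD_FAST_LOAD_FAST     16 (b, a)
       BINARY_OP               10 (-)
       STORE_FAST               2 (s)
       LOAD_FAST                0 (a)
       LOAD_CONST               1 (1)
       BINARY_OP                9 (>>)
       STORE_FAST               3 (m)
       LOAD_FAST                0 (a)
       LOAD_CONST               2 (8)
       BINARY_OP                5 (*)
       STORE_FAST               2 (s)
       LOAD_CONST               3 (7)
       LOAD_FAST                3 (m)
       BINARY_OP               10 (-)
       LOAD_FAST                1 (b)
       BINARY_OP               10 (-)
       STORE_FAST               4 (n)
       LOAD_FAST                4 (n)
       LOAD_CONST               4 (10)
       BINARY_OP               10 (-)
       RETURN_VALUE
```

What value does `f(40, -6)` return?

LOAD_FAST_LOAD_FAST b,a → push -6,40. Stack: [-6, 40]
BINARY_OP - → -6 - 40 = -46. Stack: [-46]
STORE_FAST s → s=-46. Stack: []
LOAD_FAST a → push 40. Stack: [40]
LOAD_CONST → push 1. Stack: [40, 1]
BINARY_OP >> → 40 >> 1 = 20. Stack: [20]
STORE_FAST m → m=20. Stack: []
LOAD_FAST a → push 40. Stack: [40]
LOAD_CONST → push 8. Stack: [40, 8]
BINARY_OP * → 40 * 8 = 320. Stack: [320]
STORE_FAST s → s=320. Stack: []
LOAD_CONST → push 7. Stack: [7]
LOAD_FAST m → push 20. Stack: [7, 20]
BINARY_OP - → 7 - 20 = -13. Stack: [-13]
LOAD_FAST b → push -6. Stack: [-13, -6]
BINARY_OP - → -13 - -6 = -7. Stack: [-7]
STORE_FAST n → n=-7. Stack: []
LOAD_FAST n → push -7. Stack: [-7]
LOAD_CONST → push 10. Stack: [-7, 10]
BINARY_OP - → -7 - 10 = -17. Stack: [-17]
RETURN_VALUE → return -17.

-17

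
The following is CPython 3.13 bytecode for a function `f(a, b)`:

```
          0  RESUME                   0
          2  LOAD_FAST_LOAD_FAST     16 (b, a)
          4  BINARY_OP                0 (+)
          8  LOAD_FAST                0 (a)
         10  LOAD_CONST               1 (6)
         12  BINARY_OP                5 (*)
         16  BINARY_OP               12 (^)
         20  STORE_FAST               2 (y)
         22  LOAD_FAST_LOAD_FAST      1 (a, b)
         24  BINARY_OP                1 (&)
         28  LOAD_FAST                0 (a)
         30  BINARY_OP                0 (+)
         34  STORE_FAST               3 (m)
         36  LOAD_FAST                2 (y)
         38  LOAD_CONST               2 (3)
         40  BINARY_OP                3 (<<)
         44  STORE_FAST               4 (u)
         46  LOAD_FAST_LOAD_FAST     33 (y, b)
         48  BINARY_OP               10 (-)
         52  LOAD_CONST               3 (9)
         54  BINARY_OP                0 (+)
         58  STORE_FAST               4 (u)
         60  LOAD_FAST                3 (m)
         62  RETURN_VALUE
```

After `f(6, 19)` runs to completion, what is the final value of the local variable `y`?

61

LOAD_FAST_LOAD_FAST b,a → push 19,6. Stack: [19, 6]
BINARY_OP + → 19 + 6 = 25. Stack: [25]
LOAD_FAST a → push 6. Stack: [25, 6]
LOAD_CONST → push 6. Stack: [25, 6, 6]
BINARY_OP * → 6 * 6 = 36. Stack: [25, 36]
BINARY_OP ^ → 25 ^ 36 = 61. Stack: [61]
STORE_FAST y → y=61. Stack: []
LOAD_FAST_LOAD_FAST a,b → push 6,19. Stack: [6, 19]
BINARY_OP & → 6 & 19 = 2. Stack: [2]
LOAD_FAST a → push 6. Stack: [2, 6]
BINARY_OP + → 2 + 6 = 8. Stack: [8]
STORE_FAST m → m=8. Stack: []
LOAD_FAST y → push 61. Stack: [61]
LOAD_CONST → push 3. Stack: [61, 3]
BINARY_OP << → 61 << 3 = 488. Stack: [488]
STORE_FAST u → u=488. Stack: []
LOAD_FAST_LOAD_FAST y,b → push 61,19. Stack: [61, 19]
BINARY_OP - → 61 - 19 = 42. Stack: [42]
LOAD_CONST → push 9. Stack: [42, 9]
BINARY_OP + → 42 + 9 = 51. Stack: [51]
STORE_FAST u → u=51. Stack: []
LOAD_FAST m → push 8. Stack: [8]
RETURN_VALUE → return 8.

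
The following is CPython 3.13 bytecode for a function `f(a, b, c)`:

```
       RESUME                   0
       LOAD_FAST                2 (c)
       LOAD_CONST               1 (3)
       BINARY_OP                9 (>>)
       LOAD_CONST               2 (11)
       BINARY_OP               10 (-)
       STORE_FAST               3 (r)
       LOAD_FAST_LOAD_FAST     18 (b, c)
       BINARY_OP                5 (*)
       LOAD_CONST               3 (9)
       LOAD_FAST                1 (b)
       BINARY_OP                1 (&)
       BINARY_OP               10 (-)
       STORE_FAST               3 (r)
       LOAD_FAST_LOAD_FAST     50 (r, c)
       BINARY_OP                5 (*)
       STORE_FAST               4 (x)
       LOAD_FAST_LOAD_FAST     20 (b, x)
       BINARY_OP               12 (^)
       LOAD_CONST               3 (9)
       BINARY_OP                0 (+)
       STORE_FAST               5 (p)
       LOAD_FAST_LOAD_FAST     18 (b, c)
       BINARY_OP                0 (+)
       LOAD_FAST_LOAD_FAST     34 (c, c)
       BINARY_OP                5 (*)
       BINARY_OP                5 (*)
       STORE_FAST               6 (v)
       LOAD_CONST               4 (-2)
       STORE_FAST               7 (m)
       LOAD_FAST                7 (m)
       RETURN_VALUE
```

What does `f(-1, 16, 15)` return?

LOAD_FAST c → push 15. Stack: [15]
LOAD_CONST → push 3. Stack: [15, 3]
BINARY_OP >> → 15 >> 3 = 1. Stack: [1]
LOAD_CONST → push 11. Stack: [1, 11]
BINARY_OP - → 1 - 11 = -10. Stack: [-10]
STORE_FAST r → r=-10. Stack: []
LOAD_FAST_LOAD_FAST b,c → push 16,15. Stack: [16, 15]
BINARY_OP * → 16 * 15 = 240. Stack: [240]
LOAD_CONST → push 9. Stack: [240, 9]
LOAD_FAST b → push 16. Stack: [240, 9, 16]
BINARY_OP & → 9 & 16 = 0. Stack: [240, 0]
BINARY_OP - → 240 - 0 = 240. Stack: [240]
STORE_FAST r → r=240. Stack: []
LOAD_FAST_LOAD_FAST r,c → push 240,15. Stack: [240, 15]
BINARY_OP * → 240 * 15 = 3600. Stack: [3600]
STORE_FAST x → x=3600. Stack: []
LOAD_FAST_LOAD_FAST b,x → push 16,3600. Stack: [16, 3600]
BINARY_OP ^ → 16 ^ 3600 = 3584. Stack: [3584]
LOAD_CONST → push 9. Stack: [3584, 9]
BINARY_OP + → 3584 + 9 = 3593. Stack: [3593]
STORE_FAST p → p=3593. Stack: []
LOAD_FAST_LOAD_FAST b,c → push 16,15. Stack: [16, 15]
BINARY_OP + → 16 + 15 = 31. Stack: [31]
LOAD_FAST_LOAD_FAST c,c → push 15,15. Stack: [31, 15, 15]
BINARY_OP * → 15 * 15 = 225. Stack: [31, 225]
BINARY_OP * → 31 * 225 = 6975. Stack: [6975]
STORE_FAST v → v=6975. Stack: []
LOAD_CONST → push -2. Stack: [-2]
STORE_FAST m → m=-2. Stack: []
LOAD_FAST m → push -2. Stack: [-2]
RETURN_VALUE → return -2.

-2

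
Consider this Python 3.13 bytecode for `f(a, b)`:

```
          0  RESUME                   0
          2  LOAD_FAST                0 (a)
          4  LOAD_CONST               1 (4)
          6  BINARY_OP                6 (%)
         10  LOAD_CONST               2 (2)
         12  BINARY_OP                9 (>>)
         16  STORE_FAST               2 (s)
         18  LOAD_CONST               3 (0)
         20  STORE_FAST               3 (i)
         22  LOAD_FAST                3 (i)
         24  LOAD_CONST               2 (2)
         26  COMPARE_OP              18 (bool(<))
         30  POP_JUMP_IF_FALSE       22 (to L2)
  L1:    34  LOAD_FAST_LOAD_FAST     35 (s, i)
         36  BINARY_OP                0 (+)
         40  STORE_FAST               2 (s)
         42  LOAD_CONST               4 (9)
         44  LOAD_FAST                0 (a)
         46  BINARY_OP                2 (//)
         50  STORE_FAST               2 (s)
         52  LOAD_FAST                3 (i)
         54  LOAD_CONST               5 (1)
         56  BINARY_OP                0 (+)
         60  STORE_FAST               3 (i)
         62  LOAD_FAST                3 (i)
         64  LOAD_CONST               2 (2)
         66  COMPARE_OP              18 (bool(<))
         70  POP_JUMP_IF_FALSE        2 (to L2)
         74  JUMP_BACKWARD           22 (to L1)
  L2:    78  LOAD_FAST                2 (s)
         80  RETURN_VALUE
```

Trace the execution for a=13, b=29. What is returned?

0

LOAD_FAST a → push 13. Stack: [13]
LOAD_CONST → push 4. Stack: [13, 4]
BINARY_OP % → 13 % 4 = 1. Stack: [1]
LOAD_CONST → push 2. Stack: [1, 2]
BINARY_OP >> → 1 >> 2 = 0. Stack: [0]
STORE_FAST s → s=0. Stack: []
LOAD_CONST → push 0. Stack: [0]
STORE_FAST i → i=0. Stack: []
LOAD_FAST i → push 0. Stack: [0]
LOAD_CONST → push 2. Stack: [0, 2]
COMPARE_OP bool(<) → 0 vs 2 = True. Stack: [True]
POP_JUMP_IF_FALSE → pop True; no jump. Stack: []
LOAD_FAST_LOAD_FAST s,i → push 0,0. Stack: [0, 0]
BINARY_OP + → 0 + 0 = 0. Stack: [0]
STORE_FAST s → s=0. Stack: []
LOAD_CONST → push 9. Stack: [9]
LOAD_FAST a → push 13. Stack: [9, 13]
BINARY_OP // → 9 // 13 = 0. Stack: [0]
STORE_FAST s → s=0. Stack: []
LOAD_FAST i → push 0. Stack: [0]
LOAD_CONST → push 1. Stack: [0, 1]
BINARY_OP + → 0 + 1 = 1. Stack: [1]
STORE_FAST i → i=1. Stack: []
LOAD_FAST i → push 1. Stack: [1]
LOAD_CONST → push 2. Stack: [1, 2]
COMPARE_OP bool(<) → 1 vs 2 = True. Stack: [True]
POP_JUMP_IF_FALSE → pop True; no jump. Stack: []
LOAD_FAST_LOAD_FAST s,i → push 0,1. Stack: [0, 1]
BINARY_OP + → 0 + 1 = 1. Stack: [1]
STORE_FAST s → s=1. Stack: []
LOAD_CONST → push 9. Stack: [9]
LOAD_FAST a → push 13. Stack: [9, 13]
BINARY_OP // → 9 // 13 = 0. Stack: [0]
STORE_FAST s → s=0. Stack: []
LOAD_FAST i → push 1. Stack: [1]
LOAD_CONST → push 1. Stack: [1, 1]
BINARY_OP + → 1 + 1 = 2. Stack: [2]
STORE_FAST i → i=2. Stack: []
LOAD_FAST i → push 2. Stack: [2]
LOAD_CONST → push 2. Stack: [2, 2]
COMPARE_OP bool(<) → 2 vs 2 = False. Stack: [False]
POP_JUMP_IF_FALSE → pop False; jump. Stack: []
LOAD_FAST s → push 0. Stack: [0]
RETURN_VALUE → return 0.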